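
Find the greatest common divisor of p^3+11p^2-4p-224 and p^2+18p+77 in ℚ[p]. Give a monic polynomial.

Apply the Euclidean algorithm:
  p^3+11p^2-4p-224 = (p-7)(p^2+18p+77) + (45p+315)
  p^2+18p+77 = ((1/45)p+11/45)(45p+315) + (0)
Last nonzero remainder: 45p+315. Dividing through by 45 gives the monic gcd p+7.

p+7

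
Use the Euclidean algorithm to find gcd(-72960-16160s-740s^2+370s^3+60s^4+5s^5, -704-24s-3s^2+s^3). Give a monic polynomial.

64+8s+s^2

Apply the Euclidean algorithm:
  5s^5+60s^4+370s^3-740s^2-16160s-72960 = (5s^2+75s+715)(s^3-3s^2-24s-704) + (6725s^2+53800s+430400)
  s^3-3s^2-24s-704 = ((1/6725)s-11/6725)(6725s^2+53800s+430400) + (0)
Last nonzero remainder: 6725s^2+53800s+430400. Dividing through by 6725 gives the monic gcd s^2+8s+64.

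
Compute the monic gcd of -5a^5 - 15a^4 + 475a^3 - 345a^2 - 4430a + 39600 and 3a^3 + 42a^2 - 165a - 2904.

a^2 + 3a - 88

By polynomial division,
  -5a^5 - 15a^4 + 475a^3 - 345a^2 - 4430a + 39600 = (-(5/3)a^2 + (55/3)a - 190)(3a^3 + 42a^2 - 165a - 2904) + (5820a^2 + 17460a - 512160)
  3a^3 + 42a^2 - 165a - 2904 = ((1/1940)a + 11/1940)(5820a^2 + 17460a - 512160) + (0)
Last nonzero remainder: 5820a^2 + 17460a - 512160. Dividing through by 5820 gives the monic gcd a^2 + 3a - 88.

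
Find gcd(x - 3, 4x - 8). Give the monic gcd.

1

Repeated division with remainder:
  x - 3 = (1/4)(4x - 8) + (-1)
  4x - 8 = (-4x + 8)(-1) + (0)
The last nonzero remainder is the constant -1, so the polynomials are coprime and gcd = 1.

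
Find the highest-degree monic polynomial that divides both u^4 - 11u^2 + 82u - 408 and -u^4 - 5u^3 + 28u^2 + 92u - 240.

By polynomial division,
  u^4 - 11u^2 + 82u - 408 = (-1)(-u^4 - 5u^3 + 28u^2 + 92u - 240) + (-5u^3 + 17u^2 + 174u - 648)
  -u^4 - 5u^3 + 28u^2 + 92u - 240 = ((1/5)u + 42/25)(-5u^3 + 17u^2 + 174u - 648) + (-(884/25)u^2 - (1768/25)u + 21216/25)
  -5u^3 + 17u^2 + 174u - 648 = ((125/884)u - 675/884)(-(884/25)u^2 - (1768/25)u + 21216/25) + (0)
Last nonzero remainder: -(884/25)u^2 - (1768/25)u + 21216/25. Dividing through by -884/25 gives the monic gcd u^2 + 2u - 24.

u^2 + 2u - 24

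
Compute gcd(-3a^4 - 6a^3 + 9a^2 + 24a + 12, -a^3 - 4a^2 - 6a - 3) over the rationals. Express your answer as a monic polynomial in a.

a + 1

Euclidean algorithm in ℚ[a]:
  -3a^4 - 6a^3 + 9a^2 + 24a + 12 = (3a - 6)(-a^3 - 4a^2 - 6a - 3) + (3a^2 - 3a - 6)
  -a^3 - 4a^2 - 6a - 3 = (-(1/3)a - 5/3)(3a^2 - 3a - 6) + (-13a - 13)
  3a^2 - 3a - 6 = (-(3/13)a + 6/13)(-13a - 13) + (0)
Last nonzero remainder: -13a - 13. Dividing through by -13 gives the monic gcd a + 1.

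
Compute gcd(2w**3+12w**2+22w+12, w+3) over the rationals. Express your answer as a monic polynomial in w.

By polynomial division,
  2w**3+12w**2+22w+12 = (2w**2+6w+4)(w+3) + (0)
The last nonzero remainder w+3 is already monic.

w+3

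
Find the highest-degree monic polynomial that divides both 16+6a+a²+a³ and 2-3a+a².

1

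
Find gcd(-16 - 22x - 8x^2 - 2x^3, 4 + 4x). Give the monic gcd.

1 + x

Euclidean algorithm in ℚ[x]:
  -2x^3 - 8x^2 - 22x - 16 = (-(1/2)x^2 - (3/2)x - 4)(4x + 4) + (0)
Last nonzero remainder: 4x + 4. Dividing through by 4 gives the monic gcd x + 1.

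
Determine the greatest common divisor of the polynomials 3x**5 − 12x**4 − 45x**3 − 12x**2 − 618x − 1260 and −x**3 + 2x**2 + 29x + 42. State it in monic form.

Apply the Euclidean algorithm:
  3x**5 − 12x**4 − 45x**3 − 12x**2 − 618x − 1260 = (−3x**2 + 6x − 30)(−x**3 + 2x**2 + 29x + 42) + (0)
Last nonzero remainder: −x**3 + 2x**2 + 29x + 42. Dividing through by −1 gives the monic gcd x**3 − 2x**2 − 29x − 42.

x**3 − 2x**2 − 29x − 42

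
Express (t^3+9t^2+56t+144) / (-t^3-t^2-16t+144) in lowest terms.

(-t-4)/(t-4)

Repeated division with remainder:
  t^3+9t^2+56t+144 = (-1)(-t^3-t^2-16t+144) + (8t^2+40t+288)
  -t^3-t^2-16t+144 = (-(1/8)t+1/2)(8t^2+40t+288) + (0)
Last nonzero remainder: 8t^2+40t+288. Dividing through by 8 gives the monic gcd t^2+5t+36.
Cancel t^2+5t+36 from numerator and denominator to get the reduced form.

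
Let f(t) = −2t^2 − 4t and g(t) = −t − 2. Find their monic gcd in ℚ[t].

t + 2

By polynomial division,
  −2t^2 − 4t = (2t)(−t − 2) + (0)
Last nonzero remainder: −t − 2. Dividing through by −1 gives the monic gcd t + 2.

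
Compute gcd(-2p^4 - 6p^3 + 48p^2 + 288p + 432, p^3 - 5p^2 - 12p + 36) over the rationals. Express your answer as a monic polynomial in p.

p^2 - 3p - 18

Repeated division with remainder:
  -2p^4 - 6p^3 + 48p^2 + 288p + 432 = (-2p - 16)(p^3 - 5p^2 - 12p + 36) + (-56p^2 + 168p + 1008)
  p^3 - 5p^2 - 12p + 36 = (-(1/56)p + 1/28)(-56p^2 + 168p + 1008) + (0)
Last nonzero remainder: -56p^2 + 168p + 1008. Dividing through by -56 gives the monic gcd p^2 - 3p - 18.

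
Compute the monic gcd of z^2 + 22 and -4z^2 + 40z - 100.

1

Apply the Euclidean algorithm:
  z^2 + 22 = (-1/4)(-4z^2 + 40z - 100) + (10z - 3)
  -4z^2 + 40z - 100 = (-(2/5)z + 97/25)(10z - 3) + (-2209/25)
  10z - 3 = (-(250/2209)z + 75/2209)(-2209/25) + (0)
The last nonzero remainder is the constant -2209/25, so the polynomials are coprime and gcd = 1.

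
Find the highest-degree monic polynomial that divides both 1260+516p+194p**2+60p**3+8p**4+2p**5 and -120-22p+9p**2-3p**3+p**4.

15-p+p**2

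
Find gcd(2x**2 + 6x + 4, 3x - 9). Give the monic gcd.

1

Repeated division with remainder:
  2x**2 + 6x + 4 = ((2/3)x + 4)(3x - 9) + (40)
  3x - 9 = ((3/40)x - 9/40)(40) + (0)
The last nonzero remainder is the constant 40, so the polynomials are coprime and gcd = 1.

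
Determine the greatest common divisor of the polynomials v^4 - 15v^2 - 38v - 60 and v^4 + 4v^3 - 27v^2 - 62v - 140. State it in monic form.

v^3 - 3v^2 - 6v - 20

Repeated division with remainder:
  v^4 - 15v^2 - 38v - 60 = (v^4 + 4v^3 - 27v^2 - 62v - 140) + (-4v^3 + 12v^2 + 24v + 80)
  v^4 + 4v^3 - 27v^2 - 62v - 140 = (-(1/4)v - 7/4)(-4v^3 + 12v^2 + 24v + 80) + (0)
Last nonzero remainder: -4v^3 + 12v^2 + 24v + 80. Dividing through by -4 gives the monic gcd v^3 - 3v^2 - 6v - 20.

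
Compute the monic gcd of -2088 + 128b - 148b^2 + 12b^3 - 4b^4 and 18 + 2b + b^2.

18 + 2b + b^2

Apply the Euclidean algorithm:
  -4b^4 + 12b^3 - 148b^2 + 128b - 2088 = (-4b^2 + 20b - 116)(b^2 + 2b + 18) + (0)
The last nonzero remainder b^2 + 2b + 18 is already monic.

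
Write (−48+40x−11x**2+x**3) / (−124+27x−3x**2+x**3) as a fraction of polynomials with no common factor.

(12−7x+x**2)/(31+x+x**2)

Repeated division with remainder:
  x**3−11x**2+40x−48 = (x**3−3x**2+27x−124) + (−8x**2+13x+76)
  x**3−3x**2+27x−124 = (−(1/8)x+11/64)(−8x**2+13x+76) + ((2193/64)x−2193/16)
  −8x**2+13x+76 = (−(512/2193)x−1216/2193)((2193/64)x−2193/16) + (0)
Last nonzero remainder: (2193/64)x−2193/16. Dividing through by 2193/64 gives the monic gcd x−4.
Cancel x−4 from numerator and denominator to get the reduced form.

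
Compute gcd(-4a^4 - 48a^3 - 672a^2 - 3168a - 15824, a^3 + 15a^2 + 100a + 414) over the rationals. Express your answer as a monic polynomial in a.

a^2 + 6a + 46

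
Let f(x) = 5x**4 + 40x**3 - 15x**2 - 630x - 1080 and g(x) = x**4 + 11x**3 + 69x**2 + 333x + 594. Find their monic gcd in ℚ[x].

x**2 + 9x + 18

Apply the Euclidean algorithm:
  5x**4 + 40x**3 - 15x**2 - 630x - 1080 = (5)(x**4 + 11x**3 + 69x**2 + 333x + 594) + (-15x**3 - 360x**2 - 2295x - 4050)
  x**4 + 11x**3 + 69x**2 + 333x + 594 = (-(1/15)x + 13/15)(-15x**3 - 360x**2 - 2295x - 4050) + (228x**2 + 2052x + 4104)
  -15x**3 - 360x**2 - 2295x - 4050 = (-(5/76)x - 75/76)(228x**2 + 2052x + 4104) + (0)
Last nonzero remainder: 228x**2 + 2052x + 4104. Dividing through by 228 gives the monic gcd x**2 + 9x + 18.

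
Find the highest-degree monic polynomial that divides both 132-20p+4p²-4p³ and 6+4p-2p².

-3+p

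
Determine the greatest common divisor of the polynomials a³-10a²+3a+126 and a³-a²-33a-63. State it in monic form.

By polynomial division,
  a³-10a²+3a+126 = (a³-a²-33a-63) + (-9a²+36a+189)
  a³-a²-33a-63 = (-(1/9)a-1/3)(-9a²+36a+189) + (0)
Last nonzero remainder: -9a²+36a+189. Dividing through by -9 gives the monic gcd a²-4a-21.

a²-4a-21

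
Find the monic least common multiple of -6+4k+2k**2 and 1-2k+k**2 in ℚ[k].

3-5k+k**2+k**3

By polynomial division,
  2k**2+4k-6 = (2)(k**2-2k+1) + (8k-8)
  k**2-2k+1 = ((1/8)k-1/8)(8k-8) + (0)
Last nonzero remainder: 8k-8. Dividing through by 8 gives the monic gcd k-1.
Then lcm(f, g) = f·g / gcd(f, g); expanding and making the result monic gives the answer.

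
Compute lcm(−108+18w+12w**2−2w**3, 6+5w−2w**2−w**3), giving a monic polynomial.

−108−36w+75w**2−5w**3−7w**4+w**5

Euclidean algorithm in ℚ[w]:
  −2w**3+12w**2+18w−108 = (2)(−w**3−2w**2+5w+6) + (16w**2+8w−120)
  −w**3−2w**2+5w+6 = (−(1/16)w−3/32)(16w**2+8w−120) + (−(7/4)w−21/4)
  16w**2+8w−120 = (−(64/7)w+160/7)(−(7/4)w−21/4) + (0)
Last nonzero remainder: −(7/4)w−21/4. Dividing through by −7/4 gives the monic gcd w+3.
Then lcm(f, g) = f·g / gcd(f, g); expanding and making the result monic gives the answer.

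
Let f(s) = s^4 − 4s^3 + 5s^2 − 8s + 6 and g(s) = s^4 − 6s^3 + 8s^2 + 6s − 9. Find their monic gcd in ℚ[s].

s^2 − 4s + 3

Apply the Euclidean algorithm:
  s^4 − 4s^3 + 5s^2 − 8s + 6 = (s^4 − 6s^3 + 8s^2 + 6s − 9) + (2s^3 − 3s^2 − 14s + 15)
  s^4 − 6s^3 + 8s^2 + 6s − 9 = ((1/2)s − 9/4)(2s^3 − 3s^2 − 14s + 15) + ((33/4)s^2 − 33s + 99/4)
  2s^3 − 3s^2 − 14s + 15 = ((8/33)s + 20/33)((33/4)s^2 − 33s + 99/4) + (0)
Last nonzero remainder: (33/4)s^2 − 33s + 99/4. Dividing through by 33/4 gives the monic gcd s^2 − 4s + 3.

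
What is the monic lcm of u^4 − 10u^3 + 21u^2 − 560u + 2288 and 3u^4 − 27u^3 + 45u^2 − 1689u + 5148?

Apply the Euclidean algorithm:
  u^4 − 10u^3 + 21u^2 − 560u + 2288 = (1/3)(3u^4 − 27u^3 + 45u^2 − 1689u + 5148) + (−u^3 + 6u^2 + 3u + 572)
  3u^4 − 27u^3 + 45u^2 − 1689u + 5148 = (−3u + 9)(−u^3 + 6u^2 + 3u + 572) + (0)
Last nonzero remainder: −u^3 + 6u^2 + 3u + 572. Dividing through by −1 gives the monic gcd u^3 − 6u^2 − 3u − 572.
Then lcm(f, g) = f·g / gcd(f, g); expanding and making the result monic gives the answer.

u^5 − 13u^4 + 51u^3 − 623u^2 + 3968u − 6864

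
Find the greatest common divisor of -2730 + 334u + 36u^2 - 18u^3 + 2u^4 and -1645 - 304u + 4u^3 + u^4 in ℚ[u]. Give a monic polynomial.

Apply the Euclidean algorithm:
  2u^4 - 18u^3 + 36u^2 + 334u - 2730 = (2)(u^4 + 4u^3 - 304u - 1645) + (-26u^3 + 36u^2 + 942u + 560)
  u^4 + 4u^3 - 304u - 1645 = (-(1/26)u - 35/169)(-26u^3 + 36u^2 + 942u + 560) + ((7383/169)u^2 - (14766/169)u - 258405/169)
  -26u^3 + 36u^2 + 942u + 560 = (-(4394/7383)u - 2704/7383)((7383/169)u^2 - (14766/169)u - 258405/169) + (0)
Last nonzero remainder: (7383/169)u^2 - (14766/169)u - 258405/169. Dividing through by 7383/169 gives the monic gcd u^2 - 2u - 35.

-35 - 2u + u^2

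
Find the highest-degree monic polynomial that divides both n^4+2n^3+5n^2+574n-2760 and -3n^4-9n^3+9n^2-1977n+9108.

n^3-8n^2+85n-276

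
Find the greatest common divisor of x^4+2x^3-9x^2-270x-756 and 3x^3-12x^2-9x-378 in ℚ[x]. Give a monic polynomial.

x-7

Euclidean algorithm in ℚ[x]:
  x^4+2x^3-9x^2-270x-756 = ((1/3)x+2)(3x^3-12x^2-9x-378) + (18x^2-126x)
  3x^3-12x^2-9x-378 = ((1/6)x+1/2)(18x^2-126x) + (54x-378)
  18x^2-126x = ((1/3)x)(54x-378) + (0)
Last nonzero remainder: 54x-378. Dividing through by 54 gives the monic gcd x-7.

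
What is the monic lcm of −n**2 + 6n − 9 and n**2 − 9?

Euclidean algorithm in ℚ[n]:
  −n**2 + 6n − 9 = (−1)(n**2 − 9) + (6n − 18)
  n**2 − 9 = ((1/6)n + 1/2)(6n − 18) + (0)
Last nonzero remainder: 6n − 18. Dividing through by 6 gives the monic gcd n − 3.
Then lcm(f, g) = f·g / gcd(f, g); expanding and making the result monic gives the answer.

n**3 − 3n**2 − 9n + 27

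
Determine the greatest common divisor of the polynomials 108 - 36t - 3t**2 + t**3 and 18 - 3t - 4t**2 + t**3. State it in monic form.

Euclidean algorithm in ℚ[t]:
  t**3 - 3t**2 - 36t + 108 = (t**3 - 4t**2 - 3t + 18) + (t**2 - 33t + 90)
  t**3 - 4t**2 - 3t + 18 = (t + 29)(t**2 - 33t + 90) + (864t - 2592)
  t**2 - 33t + 90 = ((1/864)t - 5/144)(864t - 2592) + (0)
Last nonzero remainder: 864t - 2592. Dividing through by 864 gives the monic gcd t - 3.

-3 + t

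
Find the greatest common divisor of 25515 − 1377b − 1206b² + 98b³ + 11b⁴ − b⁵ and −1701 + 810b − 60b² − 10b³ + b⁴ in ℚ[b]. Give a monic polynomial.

Apply the Euclidean algorithm:
  −b⁵ + 11b⁴ + 98b³ − 1206b² − 1377b + 25515 = (−b + 1)(b⁴ − 10b³ − 60b² + 810b − 1701) + (48b³ − 336b² − 3888b + 27216)
  b⁴ − 10b³ − 60b² + 810b − 1701 = ((1/48)b − 1/16)(48b³ − 336b² − 3888b + 27216) + (0)
Last nonzero remainder: 48b³ − 336b² − 3888b + 27216. Dividing through by 48 gives the monic gcd b³ − 7b² − 81b + 567.

567 − 81b − 7b² + b³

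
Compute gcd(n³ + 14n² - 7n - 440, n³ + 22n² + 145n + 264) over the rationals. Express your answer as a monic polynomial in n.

n² + 19n + 88

By polynomial division,
  n³ + 14n² - 7n - 440 = (n³ + 22n² + 145n + 264) + (-8n² - 152n - 704)
  n³ + 22n² + 145n + 264 = (-(1/8)n - 3/8)(-8n² - 152n - 704) + (0)
Last nonzero remainder: -8n² - 152n - 704. Dividing through by -8 gives the monic gcd n² + 19n + 88.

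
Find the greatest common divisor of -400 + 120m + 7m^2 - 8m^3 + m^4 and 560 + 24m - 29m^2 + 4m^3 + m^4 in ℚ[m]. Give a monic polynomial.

80 - 8m - 3m^2 + m^3

By polynomial division,
  m^4 - 8m^3 + 7m^2 + 120m - 400 = (m^4 + 4m^3 - 29m^2 + 24m + 560) + (-12m^3 + 36m^2 + 96m - 960)
  m^4 + 4m^3 - 29m^2 + 24m + 560 = (-(1/12)m - 7/12)(-12m^3 + 36m^2 + 96m - 960) + (0)
Last nonzero remainder: -12m^3 + 36m^2 + 96m - 960. Dividing through by -12 gives the monic gcd m^3 - 3m^2 - 8m + 80.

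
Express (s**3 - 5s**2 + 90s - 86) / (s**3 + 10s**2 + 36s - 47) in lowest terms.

(s**2 - 4s + 86)/(s**2 + 11s + 47)

By polynomial division,
  s**3 - 5s**2 + 90s - 86 = (s**3 + 10s**2 + 36s - 47) + (-15s**2 + 54s - 39)
  s**3 + 10s**2 + 36s - 47 = (-(1/15)s - 68/75)(-15s**2 + 54s - 39) + ((2059/25)s - 2059/25)
  -15s**2 + 54s - 39 = (-(375/2059)s + 975/2059)((2059/25)s - 2059/25) + (0)
Last nonzero remainder: (2059/25)s - 2059/25. Dividing through by 2059/25 gives the monic gcd s - 1.
Cancel s - 1 from numerator and denominator to get the reduced form.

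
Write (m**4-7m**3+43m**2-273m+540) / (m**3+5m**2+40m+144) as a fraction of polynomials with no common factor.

Euclidean algorithm in ℚ[m]:
  m**4-7m**3+43m**2-273m+540 = (m-12)(m**3+5m**2+40m+144) + (63m**2+63m+2268)
  m**3+5m**2+40m+144 = ((1/63)m+4/63)(63m**2+63m+2268) + (0)
Last nonzero remainder: 63m**2+63m+2268. Dividing through by 63 gives the monic gcd m**2+m+36.
Cancel m**2+m+36 from numerator and denominator to get the reduced form.

(m**2-8m+15)/(m+4)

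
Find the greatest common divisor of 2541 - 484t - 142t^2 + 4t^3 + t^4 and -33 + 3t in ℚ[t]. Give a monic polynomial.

-11 + t

By polynomial division,
  t^4 + 4t^3 - 142t^2 - 484t + 2541 = ((1/3)t^3 + 5t^2 + (23/3)t - 77)(3t - 33) + (0)
Last nonzero remainder: 3t - 33. Dividing through by 3 gives the monic gcd t - 11.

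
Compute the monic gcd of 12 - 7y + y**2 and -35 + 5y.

1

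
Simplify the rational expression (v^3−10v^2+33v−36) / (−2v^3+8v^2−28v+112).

Euclidean algorithm in ℚ[v]:
  v^3−10v^2+33v−36 = (−1/2)(−2v^3+8v^2−28v+112) + (−6v^2+19v+20)
  −2v^3+8v^2−28v+112 = ((1/3)v−5/18)(−6v^2+19v+20) + (−(529/18)v+1058/9)
  −6v^2+19v+20 = ((108/529)v+90/529)(−(529/18)v+1058/9) + (0)
Last nonzero remainder: −(529/18)v+1058/9. Dividing through by −529/18 gives the monic gcd v−4.
Cancel v−4 from numerator and denominator to get the reduced form.

(−v^2+6v−9)/(2v^2+28)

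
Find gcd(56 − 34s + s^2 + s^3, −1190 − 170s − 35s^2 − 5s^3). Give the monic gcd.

Euclidean algorithm in ℚ[s]:
  s^3 + s^2 − 34s + 56 = (−1/5)(−5s^3 − 35s^2 − 170s − 1190) + (−6s^2 − 68s − 182)
  −5s^3 − 35s^2 − 170s − 1190 = ((5/6)s − 65/18)(−6s^2 − 68s − 182) + (−(2375/9)s − 16625/9)
  −6s^2 − 68s − 182 = ((54/2375)s + 234/2375)(−(2375/9)s − 16625/9) + (0)
Last nonzero remainder: −(2375/9)s − 16625/9. Dividing through by −2375/9 gives the monic gcd s + 7.

7 + s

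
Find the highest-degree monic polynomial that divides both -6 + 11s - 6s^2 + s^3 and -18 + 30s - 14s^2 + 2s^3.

Repeated division with remainder:
  s^3 - 6s^2 + 11s - 6 = (1/2)(2s^3 - 14s^2 + 30s - 18) + (s^2 - 4s + 3)
  2s^3 - 14s^2 + 30s - 18 = (2s - 6)(s^2 - 4s + 3) + (0)
The last nonzero remainder s^2 - 4s + 3 is already monic.

3 - 4s + s^2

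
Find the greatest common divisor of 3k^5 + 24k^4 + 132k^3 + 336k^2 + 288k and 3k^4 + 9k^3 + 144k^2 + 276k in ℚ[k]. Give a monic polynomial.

Repeated division with remainder:
  3k^5 + 24k^4 + 132k^3 + 336k^2 + 288k = (k + 5)(3k^4 + 9k^3 + 144k^2 + 276k) + (-57k^3 - 660k^2 - 1092k)
  3k^4 + 9k^3 + 144k^2 + 276k = (-(1/19)k + 163/361)(-57k^3 - 660k^2 - 1092k) + ((138816/361)k^2 + (277632/361)k)
  -57k^3 - 660k^2 - 1092k = (-(6859/46272)k - 32851/23136)((138816/361)k^2 + (277632/361)k) + (0)
Last nonzero remainder: (138816/361)k^2 + (277632/361)k. Dividing through by 138816/361 gives the monic gcd k^2 + 2k.

k^2 + 2k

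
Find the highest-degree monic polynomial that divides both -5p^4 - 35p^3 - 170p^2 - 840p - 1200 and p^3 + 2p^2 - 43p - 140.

p + 5

Repeated division with remainder:
  -5p^4 - 35p^3 - 170p^2 - 840p - 1200 = (-5p - 25)(p^3 + 2p^2 - 43p - 140) + (-335p^2 - 2615p - 4700)
  p^3 + 2p^2 - 43p - 140 = (-(1/335)p + 389/22445)(-335p^2 - 2615p - 4700) + (-(52560/4489)p - 262800/4489)
  -335p^2 - 2615p - 4700 = ((300763/10512)p + 210983/2628)(-(52560/4489)p - 262800/4489) + (0)
Last nonzero remainder: -(52560/4489)p - 262800/4489. Dividing through by -52560/4489 gives the monic gcd p + 5.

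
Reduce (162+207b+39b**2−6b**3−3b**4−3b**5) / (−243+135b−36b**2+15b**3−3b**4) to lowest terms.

(2+3b+b**2)/(−3+b)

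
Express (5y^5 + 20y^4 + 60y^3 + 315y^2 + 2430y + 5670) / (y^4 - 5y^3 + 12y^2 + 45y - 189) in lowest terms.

(5y^2 + 30y + 90)/(y - 3)

Repeated division with remainder:
  5y^5 + 20y^4 + 60y^3 + 315y^2 + 2430y + 5670 = (5y + 45)(y^4 - 5y^3 + 12y^2 + 45y - 189) + (225y^3 - 450y^2 + 1350y + 14175)
  y^4 - 5y^3 + 12y^2 + 45y - 189 = ((1/225)y - 1/75)(225y^3 - 450y^2 + 1350y + 14175) + (0)
Last nonzero remainder: 225y^3 - 450y^2 + 1350y + 14175. Dividing through by 225 gives the monic gcd y^3 - 2y^2 + 6y + 63.
Cancel y^3 - 2y^2 + 6y + 63 from numerator and denominator to get the reduced form.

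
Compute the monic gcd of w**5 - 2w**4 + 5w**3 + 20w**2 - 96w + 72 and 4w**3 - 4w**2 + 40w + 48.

By polynomial division,
  w**5 - 2w**4 + 5w**3 + 20w**2 - 96w + 72 = ((1/4)w**2 - (1/4)w - 3/2)(4w**3 - 4w**2 + 40w + 48) + (12w**2 - 24w + 144)
  4w**3 - 4w**2 + 40w + 48 = ((1/3)w + 1/3)(12w**2 - 24w + 144) + (0)
Last nonzero remainder: 12w**2 - 24w + 144. Dividing through by 12 gives the monic gcd w**2 - 2w + 12.

w**2 - 2w + 12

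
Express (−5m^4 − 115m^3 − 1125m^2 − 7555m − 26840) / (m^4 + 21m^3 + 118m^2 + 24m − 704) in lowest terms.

By polynomial division,
  −5m^4 − 115m^3 − 1125m^2 − 7555m − 26840 = (−5)(m^4 + 21m^3 + 118m^2 + 24m − 704) + (−10m^3 − 535m^2 − 7435m − 30360)
  m^4 + 21m^3 + 118m^2 + 24m − 704 = (−(1/10)m + 13/4)(−10m^3 − 535m^2 − 7435m − 30360) + ((4453/4)m^2 + (84607/4)m + 97966)
  −10m^3 − 535m^2 − 7435m − 30360 = (−(40/4453)m − 1380/4453)((4453/4)m^2 + (84607/4)m + 97966) + (0)
Last nonzero remainder: (4453/4)m^2 + (84607/4)m + 97966. Dividing through by 4453/4 gives the monic gcd m^2 + 19m + 88.
Cancel m^2 + 19m + 88 from numerator and denominator to get the reduced form.

(−5m^2 − 20m − 305)/(m^2 + 2m − 8)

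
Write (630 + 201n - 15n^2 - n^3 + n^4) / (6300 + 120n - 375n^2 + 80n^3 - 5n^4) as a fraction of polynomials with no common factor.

Apply the Euclidean algorithm:
  n^4 - n^3 - 15n^2 + 201n + 630 = (-1/5)(-5n^4 + 80n^3 - 375n^2 + 120n + 6300) + (15n^3 - 90n^2 + 225n + 1890)
  -5n^4 + 80n^3 - 375n^2 + 120n + 6300 = (-(1/3)n + 10/3)(15n^3 - 90n^2 + 225n + 1890) + (0)
Last nonzero remainder: 15n^3 - 90n^2 + 225n + 1890. Dividing through by 15 gives the monic gcd n^3 - 6n^2 + 15n + 126.
Cancel n^3 - 6n^2 + 15n + 126 from numerator and denominator to get the reduced form.

(-5 - n)/(-50 + 5n)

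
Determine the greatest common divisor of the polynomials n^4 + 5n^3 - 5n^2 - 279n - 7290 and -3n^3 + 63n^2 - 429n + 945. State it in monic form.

By polynomial division,
  n^4 + 5n^3 - 5n^2 - 279n - 7290 = (-(1/3)n - 26/3)(-3n^3 + 63n^2 - 429n + 945) + (398n^2 - 3682n + 900)
  -3n^3 + 63n^2 - 429n + 945 = (-(3/398)n + 3507/39601)(398n^2 - 3682n + 900) + (-(3807405/39601)n + 34266645/39601)
  398n^2 - 3682n + 900 = (-(15761198/3807405)n + 792020/761481)(-(3807405/39601)n + 34266645/39601) + (0)
Last nonzero remainder: -(3807405/39601)n + 34266645/39601. Dividing through by -3807405/39601 gives the monic gcd n - 9.

n - 9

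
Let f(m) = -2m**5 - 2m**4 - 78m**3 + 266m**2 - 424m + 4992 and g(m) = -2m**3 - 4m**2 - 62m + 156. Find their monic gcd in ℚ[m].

Euclidean algorithm in ℚ[m]:
  -2m**5 - 2m**4 - 78m**3 + 266m**2 - 424m + 4992 = (m**2 - m + 10)(-2m**3 - 4m**2 - 62m + 156) + (88m**2 + 352m + 3432)
  -2m**3 - 4m**2 - 62m + 156 = (-(1/44)m + 1/22)(88m**2 + 352m + 3432) + (0)
Last nonzero remainder: 88m**2 + 352m + 3432. Dividing through by 88 gives the monic gcd m**2 + 4m + 39.

m**2 + 4m + 39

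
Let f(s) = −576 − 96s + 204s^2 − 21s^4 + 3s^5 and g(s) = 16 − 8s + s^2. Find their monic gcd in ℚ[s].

16 − 8s + s^2

Apply the Euclidean algorithm:
  3s^5 − 21s^4 + 204s^2 − 96s − 576 = (3s^3 + 3s^2 − 24s − 36)(s^2 − 8s + 16) + (0)
The last nonzero remainder s^2 − 8s + 16 is already monic.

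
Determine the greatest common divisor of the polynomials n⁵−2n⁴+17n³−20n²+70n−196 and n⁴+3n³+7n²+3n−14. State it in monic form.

n²+2n+7

By polynomial division,
  n⁵−2n⁴+17n³−20n²+70n−196 = (n−5)(n⁴+3n³+7n²+3n−14) + (25n³+12n²+99n−266)
  n⁴+3n³+7n²+3n−14 = ((1/25)n+63/625)(25n³+12n²+99n−266) + ((1144/625)n²+(2288/625)n+8008/625)
  25n³+12n²+99n−266 = ((15625/1144)n−11875/572)((1144/625)n²+(2288/625)n+8008/625) + (0)
Last nonzero remainder: (1144/625)n²+(2288/625)n+8008/625. Dividing through by 1144/625 gives the monic gcd n²+2n+7.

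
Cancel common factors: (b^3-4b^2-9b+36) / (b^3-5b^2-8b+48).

Apply the Euclidean algorithm:
  b^3-4b^2-9b+36 = (b^3-5b^2-8b+48) + (b^2-b-12)
  b^3-5b^2-8b+48 = (b-4)(b^2-b-12) + (0)
The last nonzero remainder b^2-b-12 is already monic.
Cancel b^2-b-12 from numerator and denominator to get the reduced form.

(b-3)/(b-4)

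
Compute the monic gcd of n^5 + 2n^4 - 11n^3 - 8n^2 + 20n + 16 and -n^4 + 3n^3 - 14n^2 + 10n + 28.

n^2 - n - 2

By polynomial division,
  n^5 + 2n^4 - 11n^3 - 8n^2 + 20n + 16 = (-n - 5)(-n^4 + 3n^3 - 14n^2 + 10n + 28) + (-10n^3 - 68n^2 + 98n + 156)
  -n^4 + 3n^3 - 14n^2 + 10n + 28 = ((1/10)n - 49/50)(-10n^3 - 68n^2 + 98n + 156) + (-(2261/25)n^2 + (2261/25)n + 4522/25)
  -10n^3 - 68n^2 + 98n + 156 = ((250/2261)n + 1950/2261)(-(2261/25)n^2 + (2261/25)n + 4522/25) + (0)
Last nonzero remainder: -(2261/25)n^2 + (2261/25)n + 4522/25. Dividing through by -2261/25 gives the monic gcd n^2 - n - 2.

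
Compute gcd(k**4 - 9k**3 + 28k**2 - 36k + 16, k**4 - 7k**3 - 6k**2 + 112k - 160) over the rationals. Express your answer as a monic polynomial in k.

k**2 - 6k + 8

By polynomial division,
  k**4 - 9k**3 + 28k**2 - 36k + 16 = (k**4 - 7k**3 - 6k**2 + 112k - 160) + (-2k**3 + 34k**2 - 148k + 176)
  k**4 - 7k**3 - 6k**2 + 112k - 160 = (-(1/2)k - 5)(-2k**3 + 34k**2 - 148k + 176) + (90k**2 - 540k + 720)
  -2k**3 + 34k**2 - 148k + 176 = (-(1/45)k + 11/45)(90k**2 - 540k + 720) + (0)
Last nonzero remainder: 90k**2 - 540k + 720. Dividing through by 90 gives the monic gcd k**2 - 6k + 8.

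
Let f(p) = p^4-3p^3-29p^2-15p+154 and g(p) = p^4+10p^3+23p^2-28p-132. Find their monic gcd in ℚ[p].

p^3+4p^2-p-22

Repeated division with remainder:
  p^4-3p^3-29p^2-15p+154 = (p^4+10p^3+23p^2-28p-132) + (-13p^3-52p^2+13p+286)
  p^4+10p^3+23p^2-28p-132 = (-(1/13)p-6/13)(-13p^3-52p^2+13p+286) + (0)
Last nonzero remainder: -13p^3-52p^2+13p+286. Dividing through by -13 gives the monic gcd p^3+4p^2-p-22.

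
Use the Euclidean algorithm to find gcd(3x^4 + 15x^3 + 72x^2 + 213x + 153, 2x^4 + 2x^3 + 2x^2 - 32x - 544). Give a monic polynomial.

Apply the Euclidean algorithm:
  3x^4 + 15x^3 + 72x^2 + 213x + 153 = (3/2)(2x^4 + 2x^3 + 2x^2 - 32x - 544) + (12x^3 + 69x^2 + 261x + 969)
  2x^4 + 2x^3 + 2x^2 - 32x - 544 = ((1/6)x - 19/24)(12x^3 + 69x^2 + 261x + 969) + ((105/8)x^2 + (105/8)x + 1785/8)
  12x^3 + 69x^2 + 261x + 969 = ((32/35)x + 152/35)((105/8)x^2 + (105/8)x + 1785/8) + (0)
Last nonzero remainder: (105/8)x^2 + (105/8)x + 1785/8. Dividing through by 105/8 gives the monic gcd x^2 + x + 17.

x^2 + x + 17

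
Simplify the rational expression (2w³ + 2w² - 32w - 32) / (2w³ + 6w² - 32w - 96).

Repeated division with remainder:
  2w³ + 2w² - 32w - 32 = (2w³ + 6w² - 32w - 96) + (-4w² + 64)
  2w³ + 6w² - 32w - 96 = (-(1/2)w - 3/2)(-4w² + 64) + (0)
Last nonzero remainder: -4w² + 64. Dividing through by -4 gives the monic gcd w² - 16.
Cancel w² - 16 from numerator and denominator to get the reduced form.

(w + 1)/(w + 3)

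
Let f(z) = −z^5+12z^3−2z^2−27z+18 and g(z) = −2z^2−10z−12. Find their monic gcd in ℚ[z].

z^2+5z+6

By polynomial division,
  −z^5+12z^3−2z^2−27z+18 = ((1/2)z^3−(5/2)z^2+(7/2)z−3/2)(−2z^2−10z−12) + (0)
Last nonzero remainder: −2z^2−10z−12. Dividing through by −2 gives the monic gcd z^2+5z+6.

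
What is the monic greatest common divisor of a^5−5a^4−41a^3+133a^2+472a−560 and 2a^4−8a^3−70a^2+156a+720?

a^2−a−20

By polynomial division,
  a^5−5a^4−41a^3+133a^2+472a−560 = ((1/2)a−1/2)(2a^4−8a^3−70a^2+156a+720) + (−10a^3+20a^2+190a−200)
  2a^4−8a^3−70a^2+156a+720 = (−(1/5)a+2/5)(−10a^3+20a^2+190a−200) + (−40a^2+40a+800)
  −10a^3+20a^2+190a−200 = ((1/4)a−1/4)(−40a^2+40a+800) + (0)
Last nonzero remainder: −40a^2+40a+800. Dividing through by −40 gives the monic gcd a^2−a−20.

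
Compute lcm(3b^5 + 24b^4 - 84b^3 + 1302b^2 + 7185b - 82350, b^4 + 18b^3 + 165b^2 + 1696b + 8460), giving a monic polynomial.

By polynomial division,
  3b^5 + 24b^4 - 84b^3 + 1302b^2 + 7185b - 82350 = (3b - 30)(b^4 + 18b^3 + 165b^2 + 1696b + 8460) + (-39b^3 + 1164b^2 + 32685b + 171450)
  b^4 + 18b^3 + 165b^2 + 1696b + 8460 = (-(1/39)b - 622/507)(-39b^3 + 1164b^2 + 32685b + 171450) + ((410856/169)b^2 + (7806264/169)b + 36977040/169)
  -39b^3 + 1164b^2 + 32685b + 171450 = (-(2197/136952)b + 107315/136952)((410856/169)b^2 + (7806264/169)b + 36977040/169) + (0)
Last nonzero remainder: (410856/169)b^2 + (7806264/169)b + 36977040/169. Dividing through by 410856/169 gives the monic gcd b^2 + 19b + 90.
Then lcm(f, g) = f·g / gcd(f, g); expanding and making the result monic gives the answer.

b^7 + 7b^6 + 58b^5 + 1214b^4 - 671b^3 + 10951b^2 + 252580b - 2580300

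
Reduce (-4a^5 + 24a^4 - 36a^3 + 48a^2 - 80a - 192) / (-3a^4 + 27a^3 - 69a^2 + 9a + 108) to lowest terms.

Euclidean algorithm in ℚ[a]:
  -4a^5 + 24a^4 - 36a^3 + 48a^2 - 80a - 192 = ((4/3)a + 4)(-3a^4 + 27a^3 - 69a^2 + 9a + 108) + (-52a^3 + 312a^2 - 260a - 624)
  -3a^4 + 27a^3 - 69a^2 + 9a + 108 = ((3/52)a - 9/52)(-52a^3 + 312a^2 - 260a - 624) + (0)
Last nonzero remainder: -52a^3 + 312a^2 - 260a - 624. Dividing through by -52 gives the monic gcd a^3 - 6a^2 + 5a + 12.
Cancel a^3 - 6a^2 + 5a + 12 from numerator and denominator to get the reduced form.

(4a^2 + 16)/(3a - 9)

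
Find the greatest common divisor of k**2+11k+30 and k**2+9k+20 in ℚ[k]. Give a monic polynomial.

k+5

Euclidean algorithm in ℚ[k]:
  k**2+11k+30 = (k**2+9k+20) + (2k+10)
  k**2+9k+20 = ((1/2)k+2)(2k+10) + (0)
Last nonzero remainder: 2k+10. Dividing through by 2 gives the monic gcd k+5.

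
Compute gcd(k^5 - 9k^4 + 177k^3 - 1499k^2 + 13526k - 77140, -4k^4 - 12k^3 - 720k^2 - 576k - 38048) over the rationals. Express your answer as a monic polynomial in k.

Euclidean algorithm in ℚ[k]:
  k^5 - 9k^4 + 177k^3 - 1499k^2 + 13526k - 77140 = (-(1/4)k + 3)(-4k^4 - 12k^3 - 720k^2 - 576k - 38048) + (33k^3 + 517k^2 + 5742k + 37004)
  -4k^4 - 12k^3 - 720k^2 - 576k - 38048 = (-(4/33)k + 152/99)(33k^3 + 517k^2 + 5742k + 37004) + (-(7360/9)k^2 - (14720/3)k - 853760/9)
  33k^3 + 517k^2 + 5742k + 37004 = (-(297/7360)k - 2871/7360)(-(7360/9)k^2 - (14720/3)k - 853760/9) + (0)
Last nonzero remainder: -(7360/9)k^2 - (14720/3)k - 853760/9. Dividing through by -7360/9 gives the monic gcd k^2 + 6k + 116.

k^2 + 6k + 116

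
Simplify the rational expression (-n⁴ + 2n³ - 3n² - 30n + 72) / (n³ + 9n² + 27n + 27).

(-n³ + 5n² - 18n + 24)/(n² + 6n + 9)

By polynomial division,
  -n⁴ + 2n³ - 3n² - 30n + 72 = (-n + 11)(n³ + 9n² + 27n + 27) + (-75n² - 300n - 225)
  n³ + 9n² + 27n + 27 = (-(1/75)n - 1/15)(-75n² - 300n - 225) + (4n + 12)
  -75n² - 300n - 225 = (-(75/4)n - 75/4)(4n + 12) + (0)
Last nonzero remainder: 4n + 12. Dividing through by 4 gives the monic gcd n + 3.
Cancel n + 3 from numerator and denominator to get the reduced form.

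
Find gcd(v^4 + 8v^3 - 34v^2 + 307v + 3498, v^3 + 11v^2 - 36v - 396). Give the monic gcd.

v^2 + 17v + 66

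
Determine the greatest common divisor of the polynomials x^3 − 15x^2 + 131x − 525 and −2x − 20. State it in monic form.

1

Apply the Euclidean algorithm:
  x^3 − 15x^2 + 131x − 525 = (−(1/2)x^2 + (25/2)x − 381/2)(−2x − 20) + (−4335)
  −2x − 20 = ((2/4335)x + 4/867)(−4335) + (0)
The last nonzero remainder is the constant −4335, so the polynomials are coprime and gcd = 1.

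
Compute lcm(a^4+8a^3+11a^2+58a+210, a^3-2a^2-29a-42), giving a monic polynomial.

Euclidean algorithm in ℚ[a]:
  a^4+8a^3+11a^2+58a+210 = (a+10)(a^3-2a^2-29a-42) + (60a^2+390a+630)
  a^3-2a^2-29a-42 = ((1/60)a-17/120)(60a^2+390a+630) + ((63/4)a+189/4)
  60a^2+390a+630 = ((80/21)a+40/3)((63/4)a+189/4) + (0)
Last nonzero remainder: (63/4)a+189/4. Dividing through by 63/4 gives the monic gcd a+3.
Then lcm(f, g) = f·g / gcd(f, g); expanding and making the result monic gives the answer.

a^6+3a^5-43a^4-109a^3-234a^2-1862a-2940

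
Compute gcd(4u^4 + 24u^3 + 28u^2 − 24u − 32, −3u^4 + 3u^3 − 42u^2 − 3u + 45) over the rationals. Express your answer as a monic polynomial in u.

Apply the Euclidean algorithm:
  4u^4 + 24u^3 + 28u^2 − 24u − 32 = (−4/3)(−3u^4 + 3u^3 − 42u^2 − 3u + 45) + (28u^3 − 28u^2 − 28u + 28)
  −3u^4 + 3u^3 − 42u^2 − 3u + 45 = (−(3/28)u)(28u^3 − 28u^2 − 28u + 28) + (−45u^2 + 45)
  28u^3 − 28u^2 − 28u + 28 = (−(28/45)u + 28/45)(−45u^2 + 45) + (0)
Last nonzero remainder: −45u^2 + 45. Dividing through by −45 gives the monic gcd u^2 − 1.

u^2 − 1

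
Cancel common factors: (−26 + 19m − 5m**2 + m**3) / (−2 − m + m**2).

(13 − 3m + m**2)/(1 + m)

Euclidean algorithm in ℚ[m]:
  m**3 − 5m**2 + 19m − 26 = (m − 4)(m**2 − m − 2) + (17m − 34)
  m**2 − m − 2 = ((1/17)m + 1/17)(17m − 34) + (0)
Last nonzero remainder: 17m − 34. Dividing through by 17 gives the monic gcd m − 2.
Cancel m − 2 from numerator and denominator to get the reduced form.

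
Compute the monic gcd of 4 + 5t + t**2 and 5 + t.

By polynomial division,
  t**2 + 5t + 4 = (t)(t + 5) + (4)
  t + 5 = ((1/4)t + 5/4)(4) + (0)
The last nonzero remainder is the constant 4, so the polynomials are coprime and gcd = 1.

1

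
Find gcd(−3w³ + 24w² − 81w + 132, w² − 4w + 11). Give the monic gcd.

By polynomial division,
  −3w³ + 24w² − 81w + 132 = (−3w + 12)(w² − 4w + 11) + (0)
The last nonzero remainder w² − 4w + 11 is already monic.

w² − 4w + 11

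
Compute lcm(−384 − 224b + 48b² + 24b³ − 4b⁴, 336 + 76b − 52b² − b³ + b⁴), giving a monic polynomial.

By polynomial division,
  −4b⁴ + 24b³ + 48b² − 224b − 384 = (−4)(b⁴ − b³ − 52b² + 76b + 336) + (20b³ − 160b² + 80b + 960)
  b⁴ − b³ − 52b² + 76b + 336 = ((1/20)b + 7/20)(20b³ − 160b² + 80b + 960) + (0)
Last nonzero remainder: 20b³ − 160b² + 80b + 960. Dividing through by 20 gives the monic gcd b³ − 8b² + 4b + 48.
Then lcm(f, g) = f·g / gcd(f, g); expanding and making the result monic gives the answer.

672 + 488b − 28b² − 54b³ + b⁴ + b⁵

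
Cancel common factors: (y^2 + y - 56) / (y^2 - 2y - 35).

(y + 8)/(y + 5)

Repeated division with remainder:
  y^2 + y - 56 = (y^2 - 2y - 35) + (3y - 21)
  y^2 - 2y - 35 = ((1/3)y + 5/3)(3y - 21) + (0)
Last nonzero remainder: 3y - 21. Dividing through by 3 gives the monic gcd y - 7.
Cancel y - 7 from numerator and denominator to get the reduced form.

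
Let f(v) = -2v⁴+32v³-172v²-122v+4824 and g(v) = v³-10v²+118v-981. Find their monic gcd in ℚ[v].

Repeated division with remainder:
  -2v⁴+32v³-172v²-122v+4824 = (-2v+12)(v³-10v²+118v-981) + (184v²-3500v+16596)
  v³-10v²+118v-981 = ((1/184)v+415/8464)(184v²-3500v+16596) + ((421959/2116)v-3797631/2116)
  184v²-3500v+16596 = ((389344/421959)v-3901904/421959)((421959/2116)v-3797631/2116) + (0)
Last nonzero remainder: (421959/2116)v-3797631/2116. Dividing through by 421959/2116 gives the monic gcd v-9.

v-9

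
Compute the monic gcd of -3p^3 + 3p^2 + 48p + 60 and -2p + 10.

p - 5

Repeated division with remainder:
  -3p^3 + 3p^2 + 48p + 60 = ((3/2)p^2 + 6p + 6)(-2p + 10) + (0)
Last nonzero remainder: -2p + 10. Dividing through by -2 gives the monic gcd p - 5.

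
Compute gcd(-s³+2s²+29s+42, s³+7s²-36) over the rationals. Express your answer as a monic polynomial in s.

By polynomial division,
  -s³+2s²+29s+42 = (-1)(s³+7s²-36) + (9s²+29s+6)
  s³+7s²-36 = ((1/9)s+34/81)(9s²+29s+6) + (-(1040/81)s-1040/27)
  9s²+29s+6 = (-(729/1040)s-81/520)(-(1040/81)s-1040/27) + (0)
Last nonzero remainder: -(1040/81)s-1040/27. Dividing through by -1040/81 gives the monic gcd s+3.

s+3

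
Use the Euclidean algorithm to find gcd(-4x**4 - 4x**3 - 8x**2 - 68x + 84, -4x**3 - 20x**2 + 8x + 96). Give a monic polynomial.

Repeated division with remainder:
  -4x**4 - 4x**3 - 8x**2 - 68x + 84 = (x - 4)(-4x**3 - 20x**2 + 8x + 96) + (-96x**2 - 132x + 468)
  -4x**3 - 20x**2 + 8x + 96 = ((1/24)x + 29/192)(-96x**2 - 132x + 468) + ((135/16)x + 405/16)
  -96x**2 - 132x + 468 = (-(512/45)x + 832/45)((135/16)x + 405/16) + (0)
Last nonzero remainder: (135/16)x + 405/16. Dividing through by 135/16 gives the monic gcd x + 3.

x + 3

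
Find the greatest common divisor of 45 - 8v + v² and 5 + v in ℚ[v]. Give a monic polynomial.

1

Repeated division with remainder:
  v² - 8v + 45 = (v - 13)(v + 5) + (110)
  v + 5 = ((1/110)v + 1/22)(110) + (0)
The last nonzero remainder is the constant 110, so the polynomials are coprime and gcd = 1.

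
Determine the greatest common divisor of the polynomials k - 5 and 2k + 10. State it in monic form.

1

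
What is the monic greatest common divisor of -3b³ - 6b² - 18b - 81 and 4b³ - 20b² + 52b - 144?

b² - b + 9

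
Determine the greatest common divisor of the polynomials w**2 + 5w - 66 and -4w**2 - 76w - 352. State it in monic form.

By polynomial division,
  w**2 + 5w - 66 = (-1/4)(-4w**2 - 76w - 352) + (-14w - 154)
  -4w**2 - 76w - 352 = ((2/7)w + 16/7)(-14w - 154) + (0)
Last nonzero remainder: -14w - 154. Dividing through by -14 gives the monic gcd w + 11.

w + 11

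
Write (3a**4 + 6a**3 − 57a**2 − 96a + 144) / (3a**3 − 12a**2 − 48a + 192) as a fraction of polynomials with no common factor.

(a**2 + 2a − 3)/(a − 4)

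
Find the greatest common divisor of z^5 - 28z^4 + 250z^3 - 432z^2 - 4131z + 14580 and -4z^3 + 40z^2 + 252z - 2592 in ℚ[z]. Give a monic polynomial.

z^2 - 18z + 81

Apply the Euclidean algorithm:
  z^5 - 28z^4 + 250z^3 - 432z^2 - 4131z + 14580 = (-(1/4)z^2 + (9/2)z - 133/4)(-4z^3 + 40z^2 + 252z - 2592) + (-884z^2 + 15912z - 71604)
  -4z^3 + 40z^2 + 252z - 2592 = ((1/221)z + 8/221)(-884z^2 + 15912z - 71604) + (0)
Last nonzero remainder: -884z^2 + 15912z - 71604. Dividing through by -884 gives the monic gcd z^2 - 18z + 81.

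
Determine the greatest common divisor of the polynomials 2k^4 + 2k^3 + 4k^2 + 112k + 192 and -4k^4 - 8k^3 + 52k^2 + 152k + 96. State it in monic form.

By polynomial division,
  2k^4 + 2k^3 + 4k^2 + 112k + 192 = (-1/2)(-4k^4 - 8k^3 + 52k^2 + 152k + 96) + (-2k^3 + 30k^2 + 188k + 240)
  -4k^4 - 8k^3 + 52k^2 + 152k + 96 = (2k + 34)(-2k^3 + 30k^2 + 188k + 240) + (-1344k^2 - 6720k - 8064)
  -2k^3 + 30k^2 + 188k + 240 = ((1/672)k - 5/168)(-1344k^2 - 6720k - 8064) + (0)
Last nonzero remainder: -1344k^2 - 6720k - 8064. Dividing through by -1344 gives the monic gcd k^2 + 5k + 6.

k^2 + 5k + 6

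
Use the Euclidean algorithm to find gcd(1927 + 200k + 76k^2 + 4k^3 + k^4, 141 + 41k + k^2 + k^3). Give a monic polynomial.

47 - 2k + k^2

Euclidean algorithm in ℚ[k]:
  k^4 + 4k^3 + 76k^2 + 200k + 1927 = (k + 3)(k^3 + k^2 + 41k + 141) + (32k^2 - 64k + 1504)
  k^3 + k^2 + 41k + 141 = ((1/32)k + 3/32)(32k^2 - 64k + 1504) + (0)
Last nonzero remainder: 32k^2 - 64k + 1504. Dividing through by 32 gives the monic gcd k^2 - 2k + 47.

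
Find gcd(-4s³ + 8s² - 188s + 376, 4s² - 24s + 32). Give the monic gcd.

s - 2

Euclidean algorithm in ℚ[s]:
  -4s³ + 8s² - 188s + 376 = (-s - 4)(4s² - 24s + 32) + (-252s + 504)
  4s² - 24s + 32 = (-(1/63)s + 4/63)(-252s + 504) + (0)
Last nonzero remainder: -252s + 504. Dividing through by -252 gives the monic gcd s - 2.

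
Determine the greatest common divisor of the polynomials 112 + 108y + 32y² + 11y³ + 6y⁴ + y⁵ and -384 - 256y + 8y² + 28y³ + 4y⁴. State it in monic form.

By polynomial division,
  y⁵ + 6y⁴ + 11y³ + 32y² + 108y + 112 = ((1/4)y - 1/4)(4y⁴ + 28y³ + 8y² - 256y - 384) + (16y³ + 98y² + 140y + 16)
  4y⁴ + 28y³ + 8y² - 256y - 384 = ((1/4)y + 7/32)(16y³ + 98y² + 140y + 16) + (-(775/16)y² - (2325/8)y - 775/2)
  16y³ + 98y² + 140y + 16 = (-(256/775)y - 32/775)(-(775/16)y² - (2325/8)y - 775/2) + (0)
Last nonzero remainder: -(775/16)y² - (2325/8)y - 775/2. Dividing through by -775/16 gives the monic gcd y² + 6y + 8.

8 + 6y + y²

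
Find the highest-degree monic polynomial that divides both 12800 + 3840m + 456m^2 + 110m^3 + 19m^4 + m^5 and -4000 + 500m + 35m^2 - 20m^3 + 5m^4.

Repeated division with remainder:
  m^5 + 19m^4 + 110m^3 + 456m^2 + 3840m + 12800 = ((1/5)m + 23/5)(5m^4 - 20m^3 + 35m^2 + 500m - 4000) + (195m^3 + 195m^2 + 2340m + 31200)
  5m^4 - 20m^3 + 35m^2 + 500m - 4000 = ((1/39)m - 5/39)(195m^3 + 195m^2 + 2340m + 31200) + (0)
Last nonzero remainder: 195m^3 + 195m^2 + 2340m + 31200. Dividing through by 195 gives the monic gcd m^3 + m^2 + 12m + 160.

160 + 12m + m^2 + m^3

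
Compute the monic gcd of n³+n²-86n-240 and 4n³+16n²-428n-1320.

n²-7n-30

By polynomial division,
  n³+n²-86n-240 = (1/4)(4n³+16n²-428n-1320) + (-3n²+21n+90)
  4n³+16n²-428n-1320 = (-(4/3)n-44/3)(-3n²+21n+90) + (0)
Last nonzero remainder: -3n²+21n+90. Dividing through by -3 gives the monic gcd n²-7n-30.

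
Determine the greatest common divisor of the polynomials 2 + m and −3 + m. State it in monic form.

1

Apply the Euclidean algorithm:
  m + 2 = (m − 3) + (5)
  m − 3 = ((1/5)m − 3/5)(5) + (0)
The last nonzero remainder is the constant 5, so the polynomials are coprime and gcd = 1.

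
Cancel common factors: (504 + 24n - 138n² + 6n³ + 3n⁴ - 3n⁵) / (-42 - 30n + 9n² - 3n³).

Euclidean algorithm in ℚ[n]:
  -3n⁵ + 3n⁴ + 6n³ - 138n² + 24n + 504 = (n² + 2n - 6)(-3n³ + 9n² - 30n - 42) + (18n² - 72n + 252)
  -3n³ + 9n² - 30n - 42 = (-(1/6)n - 1/6)(18n² - 72n + 252) + (0)
Last nonzero remainder: 18n² - 72n + 252. Dividing through by 18 gives the monic gcd n² - 4n + 14.
Cancel n² - 4n + 14 from numerator and denominator to get the reduced form.

(-12 - 4n + 3n² + n³)/(1 + n)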